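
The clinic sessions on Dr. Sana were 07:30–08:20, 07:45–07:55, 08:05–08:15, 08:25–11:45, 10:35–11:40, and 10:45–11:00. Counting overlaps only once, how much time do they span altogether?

4 h 10 min

Merged: 07:30–08:20, 08:25–11:45.
Lengths: 50 min + 3 h 20 min = 4 h 10 min.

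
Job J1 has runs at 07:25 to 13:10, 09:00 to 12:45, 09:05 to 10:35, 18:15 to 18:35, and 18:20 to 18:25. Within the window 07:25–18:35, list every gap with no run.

13:10-18:15

The merged coverage is 07:25-13:10, 18:15-18:35.
Complement within 07:25-18:35: 13:10-18:15.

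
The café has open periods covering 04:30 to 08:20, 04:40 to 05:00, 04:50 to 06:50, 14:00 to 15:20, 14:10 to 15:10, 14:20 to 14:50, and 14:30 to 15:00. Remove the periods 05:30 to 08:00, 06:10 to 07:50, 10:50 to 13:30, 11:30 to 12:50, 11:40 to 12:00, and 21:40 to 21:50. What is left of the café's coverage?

04:30-05:30, 08:00-08:20, 14:00-15:20

First set merges to 04:30-08:20, 14:00-15:20.
Second set merges to 05:30-08:00, 10:50-13:30, 21:40-21:50.
04:30-08:20 minus B → 04:30-05:30, 08:00-08:20.
14:00-15:20: no B overlap → unchanged.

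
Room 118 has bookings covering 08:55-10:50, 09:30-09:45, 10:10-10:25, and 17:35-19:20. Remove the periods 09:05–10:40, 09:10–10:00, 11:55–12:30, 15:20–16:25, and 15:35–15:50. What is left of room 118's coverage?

First set merges to 08:55-10:50, 17:35-19:20.
Second set merges to 09:05-10:40, 11:55-12:30, 15:20-16:25.
08:55-10:50 minus B → 08:55-09:05, 10:40-10:50.
17:35-19:20: no B overlap → unchanged.

08:55-09:05, 10:40-10:50, 17:35-19:20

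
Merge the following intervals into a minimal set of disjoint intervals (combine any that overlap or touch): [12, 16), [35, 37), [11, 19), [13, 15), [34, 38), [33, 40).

[11, 19) ∪ [33, 40)

Sort by start: [11, 19), [12, 16), [13, 15), [33, 40), [34, 38), [35, 37).
[12, 16) overlaps/touches [11, 19) → extend to [11, 19).
[13, 15) overlaps/touches [11, 19) → extend to [11, 19).
[33, 40) is disjoint → start new block.
[34, 38) overlaps/touches [33, 40) → extend to [33, 40).
[35, 37) overlaps/touches [33, 40) → extend to [33, 40).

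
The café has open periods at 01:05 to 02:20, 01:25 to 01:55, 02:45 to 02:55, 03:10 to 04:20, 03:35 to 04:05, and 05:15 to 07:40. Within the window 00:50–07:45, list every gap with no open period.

Covered (merged): 01:05-02:20, 02:45-02:55, 03:10-04:20, 05:15-07:40.
Complement within 00:50-07:45: 00:50-01:05, 02:20-02:45, 02:55-03:10, 04:20-05:15, 07:40-07:45.

00:50-01:05, 02:20-02:45, 02:55-03:10, 04:20-05:15, 07:40-07:45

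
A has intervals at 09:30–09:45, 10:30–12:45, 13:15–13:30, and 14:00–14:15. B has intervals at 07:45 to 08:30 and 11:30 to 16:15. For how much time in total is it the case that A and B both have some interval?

1 h 45 min

A ∩ B = 11:30–12:45, 13:15–13:30, 14:00–14:15.
Total: 1 h 15 min + 15 min + 15 min = 1 h 45 min.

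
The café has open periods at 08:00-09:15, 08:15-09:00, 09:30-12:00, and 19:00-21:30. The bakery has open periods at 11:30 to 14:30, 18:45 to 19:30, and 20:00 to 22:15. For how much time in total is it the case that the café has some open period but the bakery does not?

3 h 45 min

A, merged: 08:00-09:15, 09:30-12:00, 19:00-21:30.
A \ B = 08:00-09:15, 09:30-11:30, 19:30-20:00.
Total: 1 h 15 min + 2 h + 30 min = 3 h 45 min.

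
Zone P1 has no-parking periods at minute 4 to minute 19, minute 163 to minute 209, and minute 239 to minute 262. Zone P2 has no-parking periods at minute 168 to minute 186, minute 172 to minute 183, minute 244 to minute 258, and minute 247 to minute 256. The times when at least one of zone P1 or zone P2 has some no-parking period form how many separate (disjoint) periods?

Merge the second list: minute 168 to minute 186, minute 244 to minute 258.
A ∪ B = minute 4 to minute 19, minute 163 to minute 209, minute 239 to minute 262.
That is 3 disjoint pieces.

3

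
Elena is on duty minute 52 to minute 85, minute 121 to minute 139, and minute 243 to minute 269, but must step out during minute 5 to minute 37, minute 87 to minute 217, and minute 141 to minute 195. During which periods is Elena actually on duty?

minute 52 to minute 85, minute 243 to minute 269

Second set merges to minute 5 to minute 37, minute 87 to minute 217.
minute 52 to minute 85: nothing removed.
minute 121 to minute 139: entirely removed.
minute 243 to minute 269: nothing removed.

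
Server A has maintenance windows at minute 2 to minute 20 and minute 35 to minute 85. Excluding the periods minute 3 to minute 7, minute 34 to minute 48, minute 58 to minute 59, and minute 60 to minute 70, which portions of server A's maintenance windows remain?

minute 2 to minute 20 with B removed leaves minute 2 to minute 3, minute 7 to minute 20.
minute 35 to minute 85 with B removed leaves minute 48 to minute 58, minute 59 to minute 60, minute 70 to minute 85.

minute 2 to minute 3, minute 7 to minute 20, minute 48 to minute 58, minute 59 to minute 60, minute 70 to minute 85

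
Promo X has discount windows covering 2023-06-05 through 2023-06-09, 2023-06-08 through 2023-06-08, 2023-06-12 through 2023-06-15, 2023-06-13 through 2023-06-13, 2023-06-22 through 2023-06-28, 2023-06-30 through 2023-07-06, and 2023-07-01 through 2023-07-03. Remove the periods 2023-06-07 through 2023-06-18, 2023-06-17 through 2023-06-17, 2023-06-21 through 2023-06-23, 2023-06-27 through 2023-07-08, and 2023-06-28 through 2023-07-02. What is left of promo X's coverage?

2023-06-05 through 2023-06-06, 2023-06-24 through 2023-06-26

First set merges to 2023-06-05 through 2023-06-09, 2023-06-12 through 2023-06-15, 2023-06-22 through 2023-06-28, 2023-06-30 through 2023-07-06.
Second set merges to 2023-06-07 through 2023-06-18, 2023-06-21 through 2023-06-23, 2023-06-27 through 2023-07-08.
2023-06-05 through 2023-06-09 with B removed leaves 2023-06-05 through 2023-06-06.
2023-06-12 through 2023-06-15 lies entirely inside B → drops out.
2023-06-22 through 2023-06-28 with B removed leaves 2023-06-24 through 2023-06-26.
2023-06-30 through 2023-07-06 lies entirely inside B → drops out.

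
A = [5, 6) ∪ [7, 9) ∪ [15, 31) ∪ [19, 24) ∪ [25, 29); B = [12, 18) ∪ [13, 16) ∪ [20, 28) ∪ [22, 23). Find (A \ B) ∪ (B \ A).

First set merges to [5, 6), [7, 9), [15, 31).
Second set merges to [12, 18), [20, 28).
A \ B = [5, 6), [7, 9), [18, 20), [28, 31).
B \ A = [12, 15).
Union of the two gives the symmetric difference.

[5, 6) ∪ [7, 9) ∪ [12, 15) ∪ [18, 20) ∪ [28, 31)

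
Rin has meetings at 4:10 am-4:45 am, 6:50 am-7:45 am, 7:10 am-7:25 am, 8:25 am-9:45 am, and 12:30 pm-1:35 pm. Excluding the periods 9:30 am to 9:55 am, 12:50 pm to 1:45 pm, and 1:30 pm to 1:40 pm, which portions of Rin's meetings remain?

4:10 am–4:45 am, 6:50 am–7:45 am, 8:25 am–9:30 am, 12:30 pm–12:50 pm

A, merged: 4:10 am–4:45 am, 6:50 am–7:45 am, 8:25 am–9:45 am, 12:30 pm–1:35 pm.
B, merged: 9:30 am–9:55 am, 12:50 pm–1:45 pm.
4:10 am–4:45 am is untouched.
6:50 am–7:45 am is untouched.
8:25 am–9:45 am with B removed leaves 8:25 am–9:30 am.
12:30 pm–1:35 pm with B removed leaves 12:30 pm–12:50 pm.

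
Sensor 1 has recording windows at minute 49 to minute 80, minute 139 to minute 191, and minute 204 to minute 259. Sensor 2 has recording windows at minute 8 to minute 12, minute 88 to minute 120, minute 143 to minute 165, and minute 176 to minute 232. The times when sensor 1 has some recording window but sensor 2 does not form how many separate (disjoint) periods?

4

A \ B = minute 49 to minute 80, minute 139 to minute 143, minute 165 to minute 176, minute 232 to minute 259.
That is 4 disjoint pieces.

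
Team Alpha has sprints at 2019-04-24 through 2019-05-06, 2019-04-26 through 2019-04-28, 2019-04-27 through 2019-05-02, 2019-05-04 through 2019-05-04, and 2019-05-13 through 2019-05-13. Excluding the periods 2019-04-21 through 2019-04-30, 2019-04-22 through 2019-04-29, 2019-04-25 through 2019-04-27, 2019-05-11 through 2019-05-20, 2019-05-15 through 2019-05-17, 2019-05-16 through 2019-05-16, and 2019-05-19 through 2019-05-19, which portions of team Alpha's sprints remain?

2019-05-01 through 2019-05-06

A, merged: 2019-04-24 through 2019-05-06, 2019-05-13 through 2019-05-13.
B, merged: 2019-04-21 through 2019-04-30, 2019-05-11 through 2019-05-20.
2019-04-24 through 2019-05-06 \ B = 2019-05-01 through 2019-05-06.
2019-05-13 through 2019-05-13: entirely removed.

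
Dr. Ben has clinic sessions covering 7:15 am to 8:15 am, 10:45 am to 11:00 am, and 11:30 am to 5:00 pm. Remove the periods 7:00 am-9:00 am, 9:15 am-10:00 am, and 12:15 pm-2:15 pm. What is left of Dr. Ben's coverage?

10:45 am-11:00 am, 11:30 am-12:15 pm, 2:15 pm-5:00 pm

7:15 am-8:15 am: fully covered by B → removed.
10:45 am-11:00 am: no B overlap → unchanged.
11:30 am-5:00 pm minus B → 11:30 am-12:15 pm, 2:15 pm-5:00 pm.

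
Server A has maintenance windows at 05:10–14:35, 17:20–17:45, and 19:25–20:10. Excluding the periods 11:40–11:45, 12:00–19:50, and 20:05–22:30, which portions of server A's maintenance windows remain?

05:10–11:40, 11:45–12:00, 19:50–20:05

05:10–14:35 minus B → 05:10–11:40, 11:45–12:00.
17:20–17:45: fully covered by B → removed.
19:25–20:10 minus B → 19:50–20:05.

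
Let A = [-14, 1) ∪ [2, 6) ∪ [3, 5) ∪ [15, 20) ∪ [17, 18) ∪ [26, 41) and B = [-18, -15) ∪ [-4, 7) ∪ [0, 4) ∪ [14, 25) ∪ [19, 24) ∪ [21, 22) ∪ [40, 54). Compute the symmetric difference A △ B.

[-18, -15) ∪ [-14, -4) ∪ [1, 2) ∪ [6, 7) ∪ [14, 15) ∪ [20, 25) ∪ [26, 40) ∪ [41, 54)

First set merges to [-14, 1), [2, 6), [15, 20), [26, 41).
Second set merges to [-18, -15), [-4, 7), [14, 25), [40, 54).
A \ B = [-14, -4), [26, 40).
B \ A = [-18, -15), [1, 2), [6, 7), [14, 15), [20, 25), [41, 54).
Union of the two gives the symmetric difference.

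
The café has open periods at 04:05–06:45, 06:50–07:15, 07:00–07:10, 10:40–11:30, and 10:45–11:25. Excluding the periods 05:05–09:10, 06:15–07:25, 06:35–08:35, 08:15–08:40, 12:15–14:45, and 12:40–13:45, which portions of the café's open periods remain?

A, merged: 04:05–06:45, 06:50–07:15, 10:40–11:30.
B, merged: 05:05–09:10, 12:15–14:45.
04:05–06:45 with B removed leaves 04:05–05:05.
06:50–07:15 lies entirely inside B → drops out.
10:40–11:30 is untouched.

04:05–05:05, 10:40–11:30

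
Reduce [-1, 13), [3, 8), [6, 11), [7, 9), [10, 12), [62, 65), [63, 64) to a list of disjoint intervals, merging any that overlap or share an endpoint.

[3, 8) overlaps/touches [-1, 13) → extend to [-1, 13).
[6, 11) overlaps/touches [-1, 13) → extend to [-1, 13).
[7, 9) overlaps/touches [-1, 13) → extend to [-1, 13).
[10, 12) overlaps/touches [-1, 13) → extend to [-1, 13).
[62, 65) is disjoint → start new block.
[63, 64) overlaps/touches [62, 65) → extend to [62, 65).

[-1, 13) ∪ [62, 65)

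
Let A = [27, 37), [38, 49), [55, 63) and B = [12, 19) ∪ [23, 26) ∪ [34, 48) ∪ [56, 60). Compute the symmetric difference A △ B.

[12, 19) ∪ [23, 26) ∪ [27, 34) ∪ [37, 38) ∪ [48, 49) ∪ [55, 56) ∪ [60, 63)

A but not B: [27, 34), [48, 49), [55, 56), [60, 63).
B but not A: [12, 19), [23, 26), [37, 38).
Combining gives A △ B.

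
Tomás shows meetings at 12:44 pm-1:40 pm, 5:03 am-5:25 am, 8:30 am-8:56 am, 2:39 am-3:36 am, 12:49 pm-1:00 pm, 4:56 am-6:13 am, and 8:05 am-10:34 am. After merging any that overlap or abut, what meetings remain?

Sort by start: 2:39 am–3:36 am, 4:56 am–6:13 am, 5:03 am–5:25 am, 8:05 am–10:34 am, 8:30 am–8:56 am, 12:44 pm–1:40 pm, 12:49 pm–1:00 pm.
4:56 am–6:13 am is disjoint → start new block.
5:03 am–5:25 am overlaps/touches 4:56 am–6:13 am → extend to 4:56 am–6:13 am.
8:05 am–10:34 am is disjoint → start new block.
8:30 am–8:56 am overlaps/touches 8:05 am–10:34 am → extend to 8:05 am–10:34 am.
12:44 pm–1:40 pm is disjoint → start new block.
12:49 pm–1:00 pm overlaps/touches 12:44 pm–1:40 pm → extend to 12:44 pm–1:40 pm.

2:39 am–3:36 am, 4:56 am–6:13 am, 8:05 am–10:34 am, 12:44 pm–1:40 pm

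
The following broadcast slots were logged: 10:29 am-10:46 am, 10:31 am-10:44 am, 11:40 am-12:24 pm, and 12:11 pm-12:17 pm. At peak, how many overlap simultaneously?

2

Sweep endpoints in order; track running count of active intervals.
Peak of 2 reached at 10:31 am.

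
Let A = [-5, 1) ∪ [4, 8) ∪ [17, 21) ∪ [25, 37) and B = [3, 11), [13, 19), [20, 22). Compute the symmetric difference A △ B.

[-5, 1) ∪ [3, 4) ∪ [8, 11) ∪ [13, 17) ∪ [19, 20) ∪ [21, 22) ∪ [25, 37)

Only in the first: [-5, 1), [19, 20), [25, 37).
Only in the second: [3, 4), [8, 11), [13, 17), [21, 22).
Together these are the periods covered by exactly one.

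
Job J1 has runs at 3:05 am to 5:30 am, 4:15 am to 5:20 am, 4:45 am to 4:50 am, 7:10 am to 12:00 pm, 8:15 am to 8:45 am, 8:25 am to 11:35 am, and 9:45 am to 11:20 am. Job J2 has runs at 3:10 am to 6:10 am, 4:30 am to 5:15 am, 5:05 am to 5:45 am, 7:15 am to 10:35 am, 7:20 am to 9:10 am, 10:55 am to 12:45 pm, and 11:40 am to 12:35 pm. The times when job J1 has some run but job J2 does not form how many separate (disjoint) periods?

3

A, merged: 3:05 am–5:30 am, 7:10 am–12:00 pm.
B, merged: 3:10 am–6:10 am, 7:15 am–10:35 am, 10:55 am–12:45 pm.
A \ B = 3:05 am–3:10 am, 7:10 am–7:15 am, 10:35 am–10:55 am.
That is 3 disjoint pieces.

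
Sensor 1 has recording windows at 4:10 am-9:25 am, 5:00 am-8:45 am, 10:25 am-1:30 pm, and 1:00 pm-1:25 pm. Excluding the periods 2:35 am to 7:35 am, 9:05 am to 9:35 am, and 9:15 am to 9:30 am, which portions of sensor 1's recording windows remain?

Merge the first list: 4:10 am–9:25 am, 10:25 am–1:30 pm.
Merge the second list: 2:35 am–7:35 am, 9:05 am–9:35 am.
4:10 am–9:25 am minus B → 7:35 am–9:05 am.
10:25 am–1:30 pm: no B overlap → unchanged.

7:35 am–9:05 am, 10:25 am–1:30 pm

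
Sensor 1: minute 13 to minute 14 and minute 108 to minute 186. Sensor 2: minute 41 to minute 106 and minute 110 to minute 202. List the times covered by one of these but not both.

Only in the first: minute 13 to minute 14, minute 108 to minute 110.
Only in the second: minute 41 to minute 106, minute 186 to minute 202.
Together these are the periods covered by exactly one.

minute 13 to minute 14, minute 41 to minute 106, minute 108 to minute 110, minute 186 to minute 202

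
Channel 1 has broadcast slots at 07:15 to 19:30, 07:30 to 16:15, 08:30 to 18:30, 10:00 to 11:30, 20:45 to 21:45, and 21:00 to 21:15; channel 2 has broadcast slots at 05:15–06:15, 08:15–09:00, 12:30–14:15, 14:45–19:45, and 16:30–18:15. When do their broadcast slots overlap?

08:15-09:00, 12:30-14:15, 14:45-19:30

A, merged: 07:15-19:30, 20:45-21:45.
B, merged: 05:15-06:15, 08:15-09:00, 12:30-14:15, 14:45-19:45.
07:15-19:30 ∩ B → 08:15-09:00, 12:30-14:15, 14:45-19:30.
20:45-21:45 meets no B interval.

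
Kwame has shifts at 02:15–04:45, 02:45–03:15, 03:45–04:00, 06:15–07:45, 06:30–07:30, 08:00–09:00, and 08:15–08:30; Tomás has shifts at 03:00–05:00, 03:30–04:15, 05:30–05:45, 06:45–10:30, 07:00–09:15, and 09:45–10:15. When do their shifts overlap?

First set merges to 02:15–04:45, 06:15–07:45, 08:00–09:00.
Second set merges to 03:00–05:00, 05:30–05:45, 06:45–10:30.
02:15–04:45 overlaps B on 03:00–04:45.
06:15–07:45 overlaps B on 06:45–07:45.
08:00–09:00 overlaps B on 08:00–09:00.

03:00–04:45, 06:45–07:45, 08:00–09:00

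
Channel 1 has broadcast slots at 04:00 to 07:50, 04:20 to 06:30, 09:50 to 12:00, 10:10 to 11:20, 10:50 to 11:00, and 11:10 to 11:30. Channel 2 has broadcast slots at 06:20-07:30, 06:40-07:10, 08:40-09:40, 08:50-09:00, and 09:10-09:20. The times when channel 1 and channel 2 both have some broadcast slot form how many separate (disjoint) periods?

First set merges to 04:00–07:50, 09:50–12:00.
Second set merges to 06:20–07:30, 08:40–09:40.
A ∩ B = 06:20–07:30.
That is 1 disjoint piece.

1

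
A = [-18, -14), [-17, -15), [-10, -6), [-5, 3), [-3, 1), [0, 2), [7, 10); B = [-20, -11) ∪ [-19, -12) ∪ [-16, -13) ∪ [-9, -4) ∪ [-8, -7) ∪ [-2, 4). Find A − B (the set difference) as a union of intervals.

[-10, -9) ∪ [-4, -2) ∪ [7, 10)

First set merges to [-18, -14), [-10, -6), [-5, 3), [7, 10).
Second set merges to [-20, -11), [-9, -4), [-2, 4).
[-18, -14): fully covered by B → removed.
[-10, -6) minus B → [-10, -9).
[-5, 3) minus B → [-4, -2).
[7, 10): no B overlap → unchanged.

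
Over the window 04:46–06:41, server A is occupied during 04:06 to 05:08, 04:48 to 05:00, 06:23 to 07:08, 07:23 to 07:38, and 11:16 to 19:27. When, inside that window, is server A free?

05:08–06:23

The merged coverage is 04:06–05:08, 06:23–07:08, 07:23–07:38, 11:16–19:27.
Complement within 04:46–06:41: 05:08–06:23.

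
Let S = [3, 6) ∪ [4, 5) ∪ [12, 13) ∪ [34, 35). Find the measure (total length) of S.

Merged: [3, 6), [12, 13), [34, 35).
Lengths: 3 + 1 + 1 = 5.

5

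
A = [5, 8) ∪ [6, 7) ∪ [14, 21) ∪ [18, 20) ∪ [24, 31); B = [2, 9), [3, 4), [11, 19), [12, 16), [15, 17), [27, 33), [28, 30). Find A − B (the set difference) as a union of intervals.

[19, 21) ∪ [24, 27)

First set merges to [5, 8), [14, 21), [24, 31).
Second set merges to [2, 9), [11, 19), [27, 33).
[5, 8) lies entirely inside B → drops out.
[14, 21) with B removed leaves [19, 21).
[24, 31) with B removed leaves [24, 27).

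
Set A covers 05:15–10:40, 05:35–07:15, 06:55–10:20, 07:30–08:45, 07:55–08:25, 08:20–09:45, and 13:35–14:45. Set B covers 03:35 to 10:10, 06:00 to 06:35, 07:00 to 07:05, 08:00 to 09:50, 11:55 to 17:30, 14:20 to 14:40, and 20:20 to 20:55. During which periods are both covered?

05:15–10:10, 13:35–14:45

Merge the first list: 05:15–10:40, 13:35–14:45.
Merge the second list: 03:35–10:10, 11:55–17:30, 20:20–20:55.
05:15–10:40 overlaps B on 05:15–10:10.
13:35–14:45 overlaps B on 13:35–14:45.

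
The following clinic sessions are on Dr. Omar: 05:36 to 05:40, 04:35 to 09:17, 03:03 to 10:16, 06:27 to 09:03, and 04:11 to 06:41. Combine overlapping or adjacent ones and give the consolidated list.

Sort by start: 03:03–10:16, 04:11–06:41, 04:35–09:17, 05:36–05:40, 06:27–09:03.
04:11–06:41 overlaps/touches 03:03–10:16 → extend to 03:03–10:16.
04:35–09:17 overlaps/touches 03:03–10:16 → extend to 03:03–10:16.
05:36–05:40 overlaps/touches 03:03–10:16 → extend to 03:03–10:16.
06:27–09:03 overlaps/touches 03:03–10:16 → extend to 03:03–10:16.

03:03–10:16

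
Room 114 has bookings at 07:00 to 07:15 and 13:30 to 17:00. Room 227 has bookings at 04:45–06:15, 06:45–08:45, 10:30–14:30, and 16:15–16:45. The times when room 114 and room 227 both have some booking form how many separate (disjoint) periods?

A ∩ B = 07:00-07:15, 13:30-14:30, 16:15-16:45.
That is 3 disjoint pieces.

3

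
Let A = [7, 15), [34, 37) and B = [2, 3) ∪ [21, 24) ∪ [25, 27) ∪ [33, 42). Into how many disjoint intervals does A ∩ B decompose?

1

A ∩ B = [34, 37).
That is 1 disjoint piece.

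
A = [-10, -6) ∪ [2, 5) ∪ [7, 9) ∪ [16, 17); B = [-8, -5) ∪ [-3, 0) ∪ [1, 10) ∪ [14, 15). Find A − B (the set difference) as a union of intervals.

[-10, -6) with B removed leaves [-10, -8).
[2, 5) lies entirely inside B → drops out.
[7, 9) lies entirely inside B → drops out.
[16, 17) is untouched.

[-10, -8) ∪ [16, 17)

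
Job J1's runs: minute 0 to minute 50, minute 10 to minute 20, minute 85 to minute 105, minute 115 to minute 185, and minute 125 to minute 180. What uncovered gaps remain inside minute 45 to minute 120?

minute 50 to minute 85, minute 105 to minute 115

Covered (merged): minute 0 to minute 50, minute 85 to minute 105, minute 115 to minute 185.
Uncovered inside minute 45 to minute 120: minute 50 to minute 85, minute 105 to minute 115.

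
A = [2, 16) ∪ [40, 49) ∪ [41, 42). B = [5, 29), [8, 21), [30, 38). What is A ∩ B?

[5, 16)

First set merges to [2, 16), [40, 49).
Second set merges to [5, 29), [30, 38).
[2, 16) overlaps B on [5, 16).
[40, 49) falls entirely outside B.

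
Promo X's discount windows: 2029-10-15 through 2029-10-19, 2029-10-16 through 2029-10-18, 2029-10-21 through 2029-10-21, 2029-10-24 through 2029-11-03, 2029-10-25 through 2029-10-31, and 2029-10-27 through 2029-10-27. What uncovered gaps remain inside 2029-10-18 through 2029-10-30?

2029-10-20 through 2029-10-20, 2029-10-22 through 2029-10-23

Covered (merged): 2029-10-15 through 2029-10-19, 2029-10-21 through 2029-10-21, 2029-10-24 through 2029-11-03.
Complement within 2029-10-18 through 2029-10-30: 2029-10-20 through 2029-10-20, 2029-10-22 through 2029-10-23.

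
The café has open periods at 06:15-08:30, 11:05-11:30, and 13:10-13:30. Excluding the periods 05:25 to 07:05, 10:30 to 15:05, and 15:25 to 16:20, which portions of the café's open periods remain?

07:05-08:30

06:15-08:30 minus B → 07:05-08:30.
11:05-11:30: fully covered by B → removed.
13:10-13:30: fully covered by B → removed.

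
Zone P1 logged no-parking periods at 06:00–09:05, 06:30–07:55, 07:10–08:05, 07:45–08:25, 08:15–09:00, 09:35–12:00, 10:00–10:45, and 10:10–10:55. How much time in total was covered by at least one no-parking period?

5 h 30 min

Merged: 06:00–09:05, 09:35–12:00.
Lengths: 3 h 5 min + 2 h 25 min = 5 h 30 min.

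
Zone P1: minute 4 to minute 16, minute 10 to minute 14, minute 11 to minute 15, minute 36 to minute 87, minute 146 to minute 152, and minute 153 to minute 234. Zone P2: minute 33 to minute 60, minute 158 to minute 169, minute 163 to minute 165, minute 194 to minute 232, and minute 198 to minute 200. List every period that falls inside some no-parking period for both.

minute 36 to minute 60, minute 158 to minute 169, minute 194 to minute 232

Merge the first list: minute 4 to minute 16, minute 36 to minute 87, minute 146 to minute 152, minute 153 to minute 234.
Merge the second list: minute 33 to minute 60, minute 158 to minute 169, minute 194 to minute 232.
minute 4 to minute 16 meets no B interval.
minute 36 to minute 87 ∩ B → minute 36 to minute 60.
minute 146 to minute 152 meets no B interval.
minute 153 to minute 234 ∩ B → minute 158 to minute 169, minute 194 to minute 232.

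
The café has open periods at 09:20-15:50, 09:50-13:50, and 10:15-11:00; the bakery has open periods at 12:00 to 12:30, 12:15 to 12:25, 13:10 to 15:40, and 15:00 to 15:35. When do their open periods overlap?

12:00–12:30, 13:10–15:40

Merge the first list: 09:20–15:50.
Merge the second list: 12:00–12:30, 13:10–15:40.
09:20–15:50 overlaps B on 12:00–12:30, 13:10–15:40.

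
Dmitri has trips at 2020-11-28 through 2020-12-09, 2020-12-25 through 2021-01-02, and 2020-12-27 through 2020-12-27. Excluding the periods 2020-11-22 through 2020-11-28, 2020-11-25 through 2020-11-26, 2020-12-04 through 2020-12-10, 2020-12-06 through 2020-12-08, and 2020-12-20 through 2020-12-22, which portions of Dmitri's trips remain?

First set merges to 2020-11-28 through 2020-12-09, 2020-12-25 through 2021-01-02.
Second set merges to 2020-11-22 through 2020-11-28, 2020-12-04 through 2020-12-10, 2020-12-20 through 2020-12-22.
2020-11-28 through 2020-12-09 \ B = 2020-11-29 through 2020-12-03.
2020-12-25 through 2021-01-02: nothing removed.

2020-11-29 through 2020-12-03, 2020-12-25 through 2021-01-02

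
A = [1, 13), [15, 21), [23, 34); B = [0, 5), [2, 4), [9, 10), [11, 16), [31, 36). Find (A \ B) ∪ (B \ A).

Merge the second list: [0, 5), [9, 10), [11, 16), [31, 36).
Only in the first: [5, 9), [10, 11), [16, 21), [23, 31).
Only in the second: [0, 1), [13, 15), [34, 36).
Together these are the periods covered by exactly one.

[0, 1) ∪ [5, 9) ∪ [10, 11) ∪ [13, 15) ∪ [16, 21) ∪ [23, 31) ∪ [34, 36)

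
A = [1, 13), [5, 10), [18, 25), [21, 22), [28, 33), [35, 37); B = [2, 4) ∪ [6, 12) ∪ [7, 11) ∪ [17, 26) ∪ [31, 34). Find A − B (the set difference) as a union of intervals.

[1, 2) ∪ [4, 6) ∪ [12, 13) ∪ [28, 31) ∪ [35, 37)

Merge the first list: [1, 13), [18, 25), [28, 33), [35, 37).
Merge the second list: [2, 4), [6, 12), [17, 26), [31, 34).
[1, 13) \ B = [1, 2), [4, 6), [12, 13).
[18, 25): entirely removed.
[28, 33) \ B = [28, 31).
[35, 37): nothing removed.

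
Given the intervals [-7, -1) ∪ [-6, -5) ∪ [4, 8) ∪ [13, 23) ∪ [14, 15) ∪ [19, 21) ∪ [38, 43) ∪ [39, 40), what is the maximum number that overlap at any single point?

2

Sweep endpoints in order; track running count of active intervals.
Peak of 2 reached at -6.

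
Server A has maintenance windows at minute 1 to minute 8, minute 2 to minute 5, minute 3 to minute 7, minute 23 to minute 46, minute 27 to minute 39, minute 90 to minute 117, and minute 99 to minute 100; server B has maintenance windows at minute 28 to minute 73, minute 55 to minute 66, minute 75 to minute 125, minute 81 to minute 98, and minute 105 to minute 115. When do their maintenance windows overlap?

First set merges to minute 1 to minute 8, minute 23 to minute 46, minute 90 to minute 117.
Second set merges to minute 28 to minute 73, minute 75 to minute 125.
minute 1 to minute 8 meets no B interval.
minute 23 to minute 46 ∩ B → minute 28 to minute 46.
minute 90 to minute 117 ∩ B → minute 90 to minute 117.

minute 28 to minute 46, minute 90 to minute 117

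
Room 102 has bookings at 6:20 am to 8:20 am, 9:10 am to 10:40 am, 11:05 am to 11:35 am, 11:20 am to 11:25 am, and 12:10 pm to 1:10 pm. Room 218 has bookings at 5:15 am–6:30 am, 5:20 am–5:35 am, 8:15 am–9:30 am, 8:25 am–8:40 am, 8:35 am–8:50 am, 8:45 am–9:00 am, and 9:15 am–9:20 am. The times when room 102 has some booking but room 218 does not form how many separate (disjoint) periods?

A, merged: 6:20 am–8:20 am, 9:10 am–10:40 am, 11:05 am–11:35 am, 12:10 pm–1:10 pm.
B, merged: 5:15 am–6:30 am, 8:15 am–9:30 am.
A \ B = 6:30 am–8:15 am, 9:30 am–10:40 am, 11:05 am–11:35 am, 12:10 pm–1:10 pm.
That is 4 disjoint pieces.

4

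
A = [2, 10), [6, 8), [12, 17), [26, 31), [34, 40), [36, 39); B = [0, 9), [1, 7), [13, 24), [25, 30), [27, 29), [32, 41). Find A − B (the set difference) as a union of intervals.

First set merges to [2, 10), [12, 17), [26, 31), [34, 40).
Second set merges to [0, 9), [13, 24), [25, 30), [32, 41).
[2, 10) \ B = [9, 10).
[12, 17) \ B = [12, 13).
[26, 31) \ B = [30, 31).
[34, 40): entirely removed.

[9, 10) ∪ [12, 13) ∪ [30, 31)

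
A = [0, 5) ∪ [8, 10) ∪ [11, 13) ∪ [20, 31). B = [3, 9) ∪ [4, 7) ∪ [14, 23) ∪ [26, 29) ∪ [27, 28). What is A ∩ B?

B, merged: [3, 9), [14, 23), [26, 29).
[0, 5) meets the second set on [3, 5).
[8, 10) meets the second set on [8, 9).
[11, 13): no overlap with the second set.
[20, 31) meets the second set on [20, 23), [26, 29).

[3, 5) ∪ [8, 9) ∪ [20, 23) ∪ [26, 29)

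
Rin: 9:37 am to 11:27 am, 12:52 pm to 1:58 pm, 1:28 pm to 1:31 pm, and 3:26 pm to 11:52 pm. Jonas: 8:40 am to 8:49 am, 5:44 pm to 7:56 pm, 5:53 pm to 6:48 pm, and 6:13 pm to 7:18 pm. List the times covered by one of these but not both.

First set merges to 9:37 am–11:27 am, 12:52 pm–1:58 pm, 3:26 pm–11:52 pm.
Second set merges to 8:40 am–8:49 am, 5:44 pm–7:56 pm.
Only in the first: 9:37 am–11:27 am, 12:52 pm–1:58 pm, 3:26 pm–5:44 pm, 7:56 pm–11:52 pm.
Only in the second: 8:40 am–8:49 am.
Together these are the periods covered by exactly one.

8:40 am–8:49 am, 9:37 am–11:27 am, 12:52 pm–1:58 pm, 3:26 pm–5:44 pm, 7:56 pm–11:52 pm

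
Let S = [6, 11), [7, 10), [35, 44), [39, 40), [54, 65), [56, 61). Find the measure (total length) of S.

25

Merged: [6, 11), [35, 44), [54, 65).
Lengths: 5 + 9 + 11 = 25.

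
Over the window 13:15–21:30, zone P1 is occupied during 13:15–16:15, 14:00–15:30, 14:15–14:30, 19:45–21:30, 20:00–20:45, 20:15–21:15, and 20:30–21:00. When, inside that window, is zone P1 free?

16:15-19:45

Covered (merged): 13:15-16:15, 19:45-21:30.
Gaps within 13:15-21:30: 16:15-19:45.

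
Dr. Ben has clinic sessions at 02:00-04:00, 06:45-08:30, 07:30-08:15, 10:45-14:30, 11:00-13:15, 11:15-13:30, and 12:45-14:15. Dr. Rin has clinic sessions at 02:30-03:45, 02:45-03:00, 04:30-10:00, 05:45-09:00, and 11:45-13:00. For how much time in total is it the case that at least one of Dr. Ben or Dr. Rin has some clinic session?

11 h 15 min

First set merges to 02:00-04:00, 06:45-08:30, 10:45-14:30.
Second set merges to 02:30-03:45, 04:30-10:00, 11:45-13:00.
A ∪ B = 02:00-04:00, 04:30-10:00, 10:45-14:30.
Total: 2 h + 5 h 30 min + 3 h 45 min = 11 h 15 min.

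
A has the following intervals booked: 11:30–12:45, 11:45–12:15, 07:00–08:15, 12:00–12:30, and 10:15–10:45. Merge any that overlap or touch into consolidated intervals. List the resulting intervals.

07:00-08:15, 10:15-10:45, 11:30-12:45

Sort by start: 07:00-08:15, 10:15-10:45, 11:30-12:45, 11:45-12:15, 12:00-12:30.
10:15-10:45 is disjoint → start new block.
11:30-12:45 is disjoint → start new block.
11:45-12:15 overlaps/touches 11:30-12:45 → extend to 11:30-12:45.
12:00-12:30 overlaps/touches 11:30-12:45 → extend to 11:30-12:45.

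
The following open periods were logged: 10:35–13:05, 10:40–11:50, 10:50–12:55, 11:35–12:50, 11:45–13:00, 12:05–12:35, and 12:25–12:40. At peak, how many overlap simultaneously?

6

Walk the sorted start/end points keeping a running depth.
The depth first hits 6 at 12:25.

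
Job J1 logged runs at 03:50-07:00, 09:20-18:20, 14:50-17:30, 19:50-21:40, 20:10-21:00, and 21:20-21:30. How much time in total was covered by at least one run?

14 h

Merged: 03:50–07:00, 09:20–18:20, 19:50–21:40.
Lengths: 3 h 10 min + 9 h + 1 h 50 min = 14 h.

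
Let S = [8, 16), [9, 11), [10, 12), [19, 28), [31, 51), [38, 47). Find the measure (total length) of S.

37

Merged: [8, 16), [19, 28), [31, 51).
Lengths: 8 + 9 + 20 = 37.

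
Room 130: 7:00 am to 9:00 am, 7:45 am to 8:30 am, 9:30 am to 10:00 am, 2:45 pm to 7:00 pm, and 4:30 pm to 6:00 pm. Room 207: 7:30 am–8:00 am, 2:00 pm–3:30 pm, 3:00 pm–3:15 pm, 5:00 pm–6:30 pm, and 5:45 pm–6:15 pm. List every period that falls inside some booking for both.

7:30 am–8:00 am, 2:45 pm–3:30 pm, 5:00 pm–6:30 pm

Merge the first list: 7:00 am–9:00 am, 9:30 am–10:00 am, 2:45 pm–7:00 pm.
Merge the second list: 7:30 am–8:00 am, 2:00 pm–3:30 pm, 5:00 pm–6:30 pm.
7:00 am–9:00 am overlaps B on 7:30 am–8:00 am.
9:30 am–10:00 am falls entirely outside B.
2:45 pm–7:00 pm overlaps B on 2:45 pm–3:30 pm, 5:00 pm–6:30 pm.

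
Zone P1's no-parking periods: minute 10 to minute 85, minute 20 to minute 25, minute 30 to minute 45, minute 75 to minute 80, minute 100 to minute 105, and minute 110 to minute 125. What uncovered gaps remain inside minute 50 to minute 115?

Covered (merged): minute 10 to minute 85, minute 100 to minute 105, minute 110 to minute 125.
Gaps within minute 50 to minute 115: minute 85 to minute 100, minute 105 to minute 110.

minute 85 to minute 100, minute 105 to minute 110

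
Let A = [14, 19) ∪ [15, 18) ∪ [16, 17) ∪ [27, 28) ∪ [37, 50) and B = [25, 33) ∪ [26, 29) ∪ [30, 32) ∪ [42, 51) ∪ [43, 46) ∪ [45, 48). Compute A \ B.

[14, 19) ∪ [37, 42)

First set merges to [14, 19), [27, 28), [37, 50).
Second set merges to [25, 33), [42, 51).
[14, 19): nothing removed.
[27, 28): entirely removed.
[37, 50) \ B = [37, 42).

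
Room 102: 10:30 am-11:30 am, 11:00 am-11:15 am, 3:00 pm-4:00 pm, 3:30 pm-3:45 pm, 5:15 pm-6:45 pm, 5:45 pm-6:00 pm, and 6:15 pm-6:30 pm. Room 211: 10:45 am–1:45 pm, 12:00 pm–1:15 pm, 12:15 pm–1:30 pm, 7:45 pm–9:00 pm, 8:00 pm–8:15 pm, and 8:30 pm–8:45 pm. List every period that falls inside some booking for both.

10:45 am–11:30 am

Merge the first list: 10:30 am–11:30 am, 3:00 pm–4:00 pm, 5:15 pm–6:45 pm.
Merge the second list: 10:45 am–1:45 pm, 7:45 pm–9:00 pm.
10:30 am–11:30 am ∩ B → 10:45 am–11:30 am.
3:00 pm–4:00 pm meets no B interval.
5:15 pm–6:45 pm meets no B interval.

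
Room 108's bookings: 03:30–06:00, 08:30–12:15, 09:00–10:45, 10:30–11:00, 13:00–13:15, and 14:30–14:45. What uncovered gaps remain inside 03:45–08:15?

The merged coverage is 03:30–06:00, 08:30–12:15, 13:00–13:15, 14:30–14:45.
Gaps within 03:45–08:15: 06:00–08:15.

06:00–08:15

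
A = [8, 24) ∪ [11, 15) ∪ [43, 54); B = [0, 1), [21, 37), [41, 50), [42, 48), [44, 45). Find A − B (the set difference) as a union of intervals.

A, merged: [8, 24), [43, 54).
B, merged: [0, 1), [21, 37), [41, 50).
[8, 24) minus B → [8, 21).
[43, 54) minus B → [50, 54).

[8, 21) ∪ [50, 54)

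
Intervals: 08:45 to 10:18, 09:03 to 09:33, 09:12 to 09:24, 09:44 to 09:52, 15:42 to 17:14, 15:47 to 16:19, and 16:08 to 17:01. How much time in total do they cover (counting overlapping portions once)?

Merged: 08:45–10:18, 15:42–17:14.
Lengths: 1 h 33 min + 1 h 32 min = 3 h 5 min.

3 h 5 min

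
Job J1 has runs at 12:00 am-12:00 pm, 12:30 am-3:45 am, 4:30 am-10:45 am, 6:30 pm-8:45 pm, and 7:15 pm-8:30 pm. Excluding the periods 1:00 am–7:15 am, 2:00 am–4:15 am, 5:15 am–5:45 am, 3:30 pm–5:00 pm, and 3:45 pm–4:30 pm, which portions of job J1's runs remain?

12:00 am–1:00 am, 7:15 am–12:00 pm, 6:30 pm–8:45 pm

First set merges to 12:00 am–12:00 pm, 6:30 pm–8:45 pm.
Second set merges to 1:00 am–7:15 am, 3:30 pm–5:00 pm.
12:00 am–12:00 pm \ B = 12:00 am–1:00 am, 7:15 am–12:00 pm.
6:30 pm–8:45 pm: nothing removed.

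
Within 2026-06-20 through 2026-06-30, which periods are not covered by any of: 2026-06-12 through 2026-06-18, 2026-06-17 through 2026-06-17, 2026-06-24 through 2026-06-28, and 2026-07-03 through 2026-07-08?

2026-06-20 through 2026-06-23, 2026-06-29 through 2026-06-30

Covered (merged): 2026-06-12 through 2026-06-18, 2026-06-24 through 2026-06-28, 2026-07-03 through 2026-07-08.
Gaps within 2026-06-20 through 2026-06-30: 2026-06-20 through 2026-06-23, 2026-06-29 through 2026-06-30.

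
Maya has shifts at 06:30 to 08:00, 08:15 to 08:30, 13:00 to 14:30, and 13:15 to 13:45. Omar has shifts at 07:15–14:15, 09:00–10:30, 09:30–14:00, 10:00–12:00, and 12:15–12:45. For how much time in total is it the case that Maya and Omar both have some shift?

Merge the first list: 06:30–08:00, 08:15–08:30, 13:00–14:30.
Merge the second list: 07:15–14:15.
A ∩ B = 07:15–08:00, 08:15–08:30, 13:00–14:15.
Total: 45 min + 15 min + 1 h 15 min = 2 h 15 min.

2 h 15 min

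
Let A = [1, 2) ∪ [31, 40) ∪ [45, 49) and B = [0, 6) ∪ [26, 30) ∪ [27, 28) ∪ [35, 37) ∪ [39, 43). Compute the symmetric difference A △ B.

Merge the second list: [0, 6), [26, 30), [35, 37), [39, 43).
A but not B: [31, 35), [37, 39), [45, 49).
B but not A: [0, 1), [2, 6), [26, 30), [40, 43).
Combining gives A △ B.

[0, 1) ∪ [2, 6) ∪ [26, 30) ∪ [31, 35) ∪ [37, 39) ∪ [40, 43) ∪ [45, 49)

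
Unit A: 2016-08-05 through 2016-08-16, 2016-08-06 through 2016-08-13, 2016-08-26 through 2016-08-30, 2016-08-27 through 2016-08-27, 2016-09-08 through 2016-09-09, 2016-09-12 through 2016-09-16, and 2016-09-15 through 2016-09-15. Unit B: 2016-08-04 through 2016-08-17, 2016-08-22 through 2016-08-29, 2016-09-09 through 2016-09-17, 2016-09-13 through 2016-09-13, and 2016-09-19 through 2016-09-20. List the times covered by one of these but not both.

2016-08-04 through 2016-08-04, 2016-08-17 through 2016-08-17, 2016-08-22 through 2016-08-25, 2016-08-30 through 2016-08-30, 2016-09-08 through 2016-09-08, 2016-09-10 through 2016-09-11, 2016-09-17 through 2016-09-17, 2016-09-19 through 2016-09-20

A, merged: 2016-08-05 through 2016-08-16, 2016-08-26 through 2016-08-30, 2016-09-08 through 2016-09-09, 2016-09-12 through 2016-09-16.
B, merged: 2016-08-04 through 2016-08-17, 2016-08-22 through 2016-08-29, 2016-09-09 through 2016-09-17, 2016-09-19 through 2016-09-20.
A \ B = 2016-08-30 through 2016-08-30, 2016-09-08 through 2016-09-08.
B \ A = 2016-08-04 through 2016-08-04, 2016-08-17 through 2016-08-17, 2016-08-22 through 2016-08-25, 2016-09-10 through 2016-09-11, 2016-09-17 through 2016-09-17, 2016-09-19 through 2016-09-20.
Union of the two gives the symmetric difference.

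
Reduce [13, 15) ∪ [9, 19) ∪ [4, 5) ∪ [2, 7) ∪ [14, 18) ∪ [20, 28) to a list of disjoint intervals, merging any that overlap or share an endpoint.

Sort by start: [2, 7), [4, 5), [9, 19), [13, 15), [14, 18), [20, 28).
[4, 5) overlaps/touches [2, 7) → extend to [2, 7).
[9, 19) is disjoint → start new block.
[13, 15) overlaps/touches [9, 19) → extend to [9, 19).
[14, 18) overlaps/touches [9, 19) → extend to [9, 19).
[20, 28) is disjoint → start new block.

[2, 7) ∪ [9, 19) ∪ [20, 28)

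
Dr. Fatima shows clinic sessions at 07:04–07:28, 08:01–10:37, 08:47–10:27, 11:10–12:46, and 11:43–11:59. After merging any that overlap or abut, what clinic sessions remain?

08:01–10:37 is disjoint → start new block.
08:47–10:27 overlaps/touches 08:01–10:37 → extend to 08:01–10:37.
11:10–12:46 is disjoint → start new block.
11:43–11:59 overlaps/touches 11:10–12:46 → extend to 11:10–12:46.

07:04–07:28, 08:01–10:37, 11:10–12:46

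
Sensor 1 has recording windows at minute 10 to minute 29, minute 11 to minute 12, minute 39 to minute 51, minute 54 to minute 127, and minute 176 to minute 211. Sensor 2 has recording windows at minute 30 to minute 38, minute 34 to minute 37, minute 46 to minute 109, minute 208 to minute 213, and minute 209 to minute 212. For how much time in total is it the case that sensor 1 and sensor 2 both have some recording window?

Merge the first list: minute 10 to minute 29, minute 39 to minute 51, minute 54 to minute 127, minute 176 to minute 211.
Merge the second list: minute 30 to minute 38, minute 46 to minute 109, minute 208 to minute 213.
A ∩ B = minute 46 to minute 51, minute 54 to minute 109, minute 208 to minute 211.
Total: 5 minutes + 55 minutes + 3 minutes = 63 minutes.

63 minutes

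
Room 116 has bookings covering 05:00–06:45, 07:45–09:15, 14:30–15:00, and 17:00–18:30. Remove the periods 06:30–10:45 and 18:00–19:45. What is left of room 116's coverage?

05:00–06:45 \ B = 05:00–06:30.
07:45–09:15: entirely removed.
14:30–15:00: nothing removed.
17:00–18:30 \ B = 17:00–18:00.

05:00–06:30, 14:30–15:00, 17:00–18:00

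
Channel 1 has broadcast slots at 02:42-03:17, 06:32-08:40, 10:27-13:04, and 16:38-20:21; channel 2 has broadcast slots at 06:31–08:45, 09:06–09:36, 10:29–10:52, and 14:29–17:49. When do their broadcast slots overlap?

06:32–08:40, 10:29–10:52, 16:38–17:49

02:42–03:17 meets no B interval.
06:32–08:40 ∩ B → 06:32–08:40.
10:27–13:04 ∩ B → 10:29–10:52.
16:38–20:21 ∩ B → 16:38–17:49.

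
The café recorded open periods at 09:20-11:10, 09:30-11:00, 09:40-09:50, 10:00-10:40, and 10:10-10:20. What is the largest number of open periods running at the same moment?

4

At 10:10, 4 of the intervals are simultaneously active.
No point has more.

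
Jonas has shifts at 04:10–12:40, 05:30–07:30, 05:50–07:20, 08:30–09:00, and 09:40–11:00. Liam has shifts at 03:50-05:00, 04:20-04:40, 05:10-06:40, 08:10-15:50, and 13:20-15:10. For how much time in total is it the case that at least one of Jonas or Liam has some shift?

12 h

First set merges to 04:10–12:40.
Second set merges to 03:50–05:00, 05:10–06:40, 08:10–15:50.
A ∪ B = 03:50–15:50.
Total: 12 h.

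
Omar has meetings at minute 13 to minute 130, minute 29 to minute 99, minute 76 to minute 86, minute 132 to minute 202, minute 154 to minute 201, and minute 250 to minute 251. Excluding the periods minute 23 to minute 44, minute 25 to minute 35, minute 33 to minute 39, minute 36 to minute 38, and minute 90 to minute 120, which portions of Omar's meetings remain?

minute 13 to minute 23, minute 44 to minute 90, minute 120 to minute 130, minute 132 to minute 202, minute 250 to minute 251

Merge the first list: minute 13 to minute 130, minute 132 to minute 202, minute 250 to minute 251.
Merge the second list: minute 23 to minute 44, minute 90 to minute 120.
minute 13 to minute 130 with B removed leaves minute 13 to minute 23, minute 44 to minute 90, minute 120 to minute 130.
minute 132 to minute 202 is untouched.
minute 250 to minute 251 is untouched.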